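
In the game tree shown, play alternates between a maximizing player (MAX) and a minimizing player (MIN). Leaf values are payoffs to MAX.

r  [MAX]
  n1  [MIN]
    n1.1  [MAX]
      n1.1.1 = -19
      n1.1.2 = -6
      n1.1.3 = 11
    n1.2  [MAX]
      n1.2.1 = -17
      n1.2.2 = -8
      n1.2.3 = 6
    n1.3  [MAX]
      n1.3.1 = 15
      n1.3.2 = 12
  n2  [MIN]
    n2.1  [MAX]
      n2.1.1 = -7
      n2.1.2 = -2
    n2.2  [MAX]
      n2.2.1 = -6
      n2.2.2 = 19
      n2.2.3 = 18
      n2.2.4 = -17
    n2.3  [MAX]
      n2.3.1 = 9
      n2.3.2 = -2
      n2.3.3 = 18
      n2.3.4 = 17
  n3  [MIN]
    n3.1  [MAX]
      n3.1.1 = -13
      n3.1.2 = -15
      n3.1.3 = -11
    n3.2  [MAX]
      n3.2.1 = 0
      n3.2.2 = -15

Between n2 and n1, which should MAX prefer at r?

n1

n2.1 (MAX): max(-7, -2) = -2
n2.2 (MAX): max(-6, 19, 18, -17) = 19
n2.3 (MAX): max(9, -2, 18, 17) = 18
n2 (MIN): min(-2, 19, 18) = -2
n1.1 (MAX): max(-19, -6, 11) = 11
n1.2 (MAX): max(-17, -8, 6) = 6
n1.3 (MAX): max(15, 12) = 15
n1 (MIN): min(11, 6, 15) = 6
MAX prefers the higher value; n2=-2, n1=6. n1 is better since 6 > -2.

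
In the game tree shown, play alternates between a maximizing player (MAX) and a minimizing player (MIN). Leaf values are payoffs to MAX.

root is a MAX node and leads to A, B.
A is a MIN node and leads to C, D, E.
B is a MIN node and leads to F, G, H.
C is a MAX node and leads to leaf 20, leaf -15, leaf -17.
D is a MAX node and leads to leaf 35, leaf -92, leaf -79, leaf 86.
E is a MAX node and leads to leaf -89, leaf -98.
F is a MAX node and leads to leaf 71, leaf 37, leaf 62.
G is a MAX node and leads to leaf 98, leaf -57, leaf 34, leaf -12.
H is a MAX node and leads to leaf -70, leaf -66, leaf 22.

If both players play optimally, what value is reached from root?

C (MAX): max(20, -15, -17) = 20
D (MAX): max(35, -92, -79, 86) = 86
E (MAX): max(-89, -98) = -89
A (MIN): min(20, 86, -89) = -89
F (MAX): max(71, 37, 62) = 71
G (MAX): max(98, -57, 34, -12) = 98
H (MAX): max(-70, -66, 22) = 22
B (MIN): min(71, 98, 22) = 22
root (MAX): max(-89, 22) = 22

22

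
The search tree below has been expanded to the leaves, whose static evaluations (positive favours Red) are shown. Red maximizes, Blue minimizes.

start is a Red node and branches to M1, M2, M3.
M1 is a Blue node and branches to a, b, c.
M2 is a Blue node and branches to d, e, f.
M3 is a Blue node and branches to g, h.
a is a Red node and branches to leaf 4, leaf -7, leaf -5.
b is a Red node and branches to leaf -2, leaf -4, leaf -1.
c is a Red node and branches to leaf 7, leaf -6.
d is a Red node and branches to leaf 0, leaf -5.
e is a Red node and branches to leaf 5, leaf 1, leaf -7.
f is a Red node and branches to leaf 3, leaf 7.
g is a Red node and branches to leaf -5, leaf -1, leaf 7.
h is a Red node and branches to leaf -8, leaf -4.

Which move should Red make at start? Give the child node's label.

a (Red): max(4, -7, -5) = 4
b (Red): max(-2, -4, -1) = -1
c (Red): max(7, -6) = 7
M1 (Blue): min(4, -1, 7) = -1
d (Red): max(0, -5) = 0
e (Red): max(5, 1, -7) = 5
f (Red): max(3, 7) = 7
M2 (Blue): min(0, 5, 7) = 0
g (Red): max(-5, -1, 7) = 7
h (Red): max(-8, -4) = -4
M3 (Blue): min(7, -4) = -4
start (Red): max(-1, 0, -4) = 0
Red at start wants the highest of {M1=-1, M2=0, M3=-4}, so chooses M2.

M2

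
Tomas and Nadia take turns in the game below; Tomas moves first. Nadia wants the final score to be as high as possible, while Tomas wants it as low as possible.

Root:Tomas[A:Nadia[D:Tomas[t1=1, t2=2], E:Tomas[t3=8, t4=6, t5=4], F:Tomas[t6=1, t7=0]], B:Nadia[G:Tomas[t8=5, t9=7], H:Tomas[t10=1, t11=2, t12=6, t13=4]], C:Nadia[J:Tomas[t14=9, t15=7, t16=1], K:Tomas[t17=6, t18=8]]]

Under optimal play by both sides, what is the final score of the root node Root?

4

D (Tomas): min(1, 2) = 1
E (Tomas): min(8, 6, 4) = 4
F (Tomas): min(1, 0) = 0
A (Nadia): max(1, 4, 0) = 4
G (Tomas): min(5, 7) = 5
H (Tomas): min(1, 2, 6, 4) = 1
B (Nadia): max(5, 1) = 5
J (Tomas): min(9, 7, 1) = 1
K (Tomas): min(6, 8) = 6
C (Nadia): max(1, 6) = 6
Root (Tomas): min(4, 5, 6) = 4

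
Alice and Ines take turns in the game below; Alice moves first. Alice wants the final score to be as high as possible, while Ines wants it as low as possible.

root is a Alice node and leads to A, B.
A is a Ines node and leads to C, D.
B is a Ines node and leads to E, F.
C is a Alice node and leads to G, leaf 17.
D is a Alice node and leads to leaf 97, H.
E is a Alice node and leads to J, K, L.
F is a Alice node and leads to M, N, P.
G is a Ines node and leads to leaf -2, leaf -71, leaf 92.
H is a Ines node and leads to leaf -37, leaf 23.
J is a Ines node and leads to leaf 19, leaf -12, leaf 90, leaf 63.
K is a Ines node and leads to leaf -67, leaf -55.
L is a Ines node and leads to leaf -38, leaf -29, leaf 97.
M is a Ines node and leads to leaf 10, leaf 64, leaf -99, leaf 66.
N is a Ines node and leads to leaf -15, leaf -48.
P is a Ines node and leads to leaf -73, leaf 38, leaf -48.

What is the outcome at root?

G (Ines): min(-2, -71, 92) = -71
C (Alice): max(-71, 17) = 17
H (Ines): min(-37, 23) = -37
D (Alice): max(97, -37) = 97
A (Ines): min(17, 97) = 17
J (Ines): min(19, -12, 90, 63) = -12
K (Ines): min(-67, -55) = -67
L (Ines): min(-38, -29, 97) = -38
E (Alice): max(-12, -67, -38) = -12
M (Ines): min(10, 64, -99, 66) = -99
N (Ines): min(-15, -48) = -48
P (Ines): min(-73, 38, -48) = -73
F (Alice): max(-99, -48, -73) = -48
B (Ines): min(-12, -48) = -48
root (Alice): max(17, -48) = 17

17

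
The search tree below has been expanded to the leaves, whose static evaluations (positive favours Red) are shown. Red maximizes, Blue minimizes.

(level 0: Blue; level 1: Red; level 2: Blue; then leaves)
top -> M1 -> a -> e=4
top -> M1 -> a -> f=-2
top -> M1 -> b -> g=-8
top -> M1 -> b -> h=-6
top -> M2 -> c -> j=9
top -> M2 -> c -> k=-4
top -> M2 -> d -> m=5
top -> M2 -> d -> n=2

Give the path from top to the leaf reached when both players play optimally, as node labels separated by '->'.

a (Blue): min(4, -2) = -2
b (Blue): min(-8, -6) = -8
M1 (Red): max(-2, -8) = -2
c (Blue): min(9, -4) = -4
d (Blue): min(5, 2) = 2
M2 (Red): max(-4, 2) = 2
top (Blue): min(-2, 2) = -2
At top, Blue picks M1 (lowest: -2).
At M1, Red picks a (highest: -2).
At a, Blue picks f (lowest: -2).
Terminal value -2.

top -> M1 -> a -> f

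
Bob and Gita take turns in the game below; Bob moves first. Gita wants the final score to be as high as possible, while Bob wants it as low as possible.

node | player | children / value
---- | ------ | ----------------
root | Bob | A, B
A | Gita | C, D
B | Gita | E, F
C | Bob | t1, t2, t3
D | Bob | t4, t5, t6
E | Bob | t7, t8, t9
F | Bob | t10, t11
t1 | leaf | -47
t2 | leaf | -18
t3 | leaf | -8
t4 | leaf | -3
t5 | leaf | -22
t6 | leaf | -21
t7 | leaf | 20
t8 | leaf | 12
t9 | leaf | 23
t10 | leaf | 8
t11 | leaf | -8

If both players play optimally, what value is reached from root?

-22

C (Bob): min(-47, -18, -8) = -47
D (Bob): min(-3, -22, -21) = -22
A (Gita): max(-47, -22) = -22
E (Bob): min(20, 12, 23) = 12
F (Bob): min(8, -8) = -8
B (Gita): max(12, -8) = 12
root (Bob): min(-22, 12) = -22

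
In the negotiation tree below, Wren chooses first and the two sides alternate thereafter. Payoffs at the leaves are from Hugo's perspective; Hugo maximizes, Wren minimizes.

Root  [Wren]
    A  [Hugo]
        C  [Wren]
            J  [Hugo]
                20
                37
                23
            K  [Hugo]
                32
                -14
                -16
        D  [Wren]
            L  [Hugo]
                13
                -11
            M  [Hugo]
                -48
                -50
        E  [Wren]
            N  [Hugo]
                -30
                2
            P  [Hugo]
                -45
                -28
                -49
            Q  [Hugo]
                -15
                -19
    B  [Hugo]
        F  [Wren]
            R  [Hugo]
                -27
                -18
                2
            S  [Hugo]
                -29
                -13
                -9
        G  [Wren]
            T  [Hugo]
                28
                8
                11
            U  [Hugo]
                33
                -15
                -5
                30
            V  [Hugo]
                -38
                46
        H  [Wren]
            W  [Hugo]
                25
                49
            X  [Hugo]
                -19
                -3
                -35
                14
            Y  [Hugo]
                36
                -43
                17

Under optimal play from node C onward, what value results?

32

J (Hugo): max(20, 37, 23) = 37
K (Hugo): max(32, -14, -16) = 32
C (Wren): min(37, 32) = 32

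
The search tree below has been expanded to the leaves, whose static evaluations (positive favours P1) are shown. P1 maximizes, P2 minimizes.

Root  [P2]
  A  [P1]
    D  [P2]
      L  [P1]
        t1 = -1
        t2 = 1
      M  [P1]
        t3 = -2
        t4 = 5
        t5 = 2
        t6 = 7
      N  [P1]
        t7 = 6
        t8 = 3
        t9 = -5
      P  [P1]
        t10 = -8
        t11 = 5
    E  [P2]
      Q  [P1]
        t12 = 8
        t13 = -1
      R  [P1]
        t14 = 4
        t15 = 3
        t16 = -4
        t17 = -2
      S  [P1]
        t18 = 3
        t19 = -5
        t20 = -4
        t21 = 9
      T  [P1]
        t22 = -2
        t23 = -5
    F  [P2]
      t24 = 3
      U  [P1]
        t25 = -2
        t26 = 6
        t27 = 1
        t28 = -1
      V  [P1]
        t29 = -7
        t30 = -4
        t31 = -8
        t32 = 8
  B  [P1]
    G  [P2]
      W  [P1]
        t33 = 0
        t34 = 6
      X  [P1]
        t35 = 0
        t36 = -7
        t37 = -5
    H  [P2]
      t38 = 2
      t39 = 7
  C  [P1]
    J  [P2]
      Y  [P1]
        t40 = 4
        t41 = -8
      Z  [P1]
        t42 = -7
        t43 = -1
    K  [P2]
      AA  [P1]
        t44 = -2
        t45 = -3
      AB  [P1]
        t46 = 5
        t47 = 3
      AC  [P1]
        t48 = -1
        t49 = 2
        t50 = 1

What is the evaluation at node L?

L (P1): max(-1, 1) = 1

1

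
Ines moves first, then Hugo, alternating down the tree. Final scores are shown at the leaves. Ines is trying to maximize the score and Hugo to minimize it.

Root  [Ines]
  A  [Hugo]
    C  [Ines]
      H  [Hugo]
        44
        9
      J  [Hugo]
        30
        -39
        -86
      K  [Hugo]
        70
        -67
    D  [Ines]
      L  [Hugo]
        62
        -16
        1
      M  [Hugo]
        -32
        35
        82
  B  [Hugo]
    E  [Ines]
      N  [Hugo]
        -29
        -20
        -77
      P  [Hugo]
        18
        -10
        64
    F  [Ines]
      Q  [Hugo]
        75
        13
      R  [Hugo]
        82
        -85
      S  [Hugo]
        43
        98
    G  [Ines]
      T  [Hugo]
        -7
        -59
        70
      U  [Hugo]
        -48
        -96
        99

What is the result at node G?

-59

T (Hugo): min(-7, -59, 70) = -59
U (Hugo): min(-48, -96, 99) = -96
G (Ines): max(-59, -96) = -59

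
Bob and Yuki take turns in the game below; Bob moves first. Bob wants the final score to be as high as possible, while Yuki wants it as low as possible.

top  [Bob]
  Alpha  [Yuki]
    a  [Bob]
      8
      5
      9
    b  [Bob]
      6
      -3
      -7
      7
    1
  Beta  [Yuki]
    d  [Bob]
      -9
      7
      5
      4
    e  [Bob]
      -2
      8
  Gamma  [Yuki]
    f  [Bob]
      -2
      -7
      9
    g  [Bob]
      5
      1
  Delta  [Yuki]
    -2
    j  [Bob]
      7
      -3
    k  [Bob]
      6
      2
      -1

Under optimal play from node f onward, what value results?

9

f (Bob): max(-2, -7, 9) = 9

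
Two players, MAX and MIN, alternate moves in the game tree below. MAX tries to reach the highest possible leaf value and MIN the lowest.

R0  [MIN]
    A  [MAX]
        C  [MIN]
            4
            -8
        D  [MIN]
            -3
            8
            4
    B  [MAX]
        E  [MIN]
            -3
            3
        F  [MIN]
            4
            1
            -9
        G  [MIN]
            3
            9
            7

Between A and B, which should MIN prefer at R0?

C (MIN): min(4, -8) = -8
D (MIN): min(-3, 8, 4) = -3
A (MAX): max(-8, -3) = -3
E (MIN): min(-3, 3) = -3
F (MIN): min(4, 1, -9) = -9
G (MIN): min(3, 9, 7) = 3
B (MAX): max(-3, -9, 3) = 3
MIN prefers the lower value; A=-3, B=3. A is better since -3 < 3.

A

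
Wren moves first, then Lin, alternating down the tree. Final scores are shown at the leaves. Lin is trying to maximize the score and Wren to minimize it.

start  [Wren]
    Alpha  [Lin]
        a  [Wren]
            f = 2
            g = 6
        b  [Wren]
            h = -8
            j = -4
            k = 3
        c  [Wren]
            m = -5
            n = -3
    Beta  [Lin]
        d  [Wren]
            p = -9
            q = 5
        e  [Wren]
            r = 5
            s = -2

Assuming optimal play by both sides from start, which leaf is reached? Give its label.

s

a (Wren): min(2, 6) = 2
b (Wren): min(-8, -4, 3) = -8
c (Wren): min(-5, -3) = -5
Alpha (Lin): max(2, -8, -5) = 2
d (Wren): min(-9, 5) = -9
e (Wren): min(5, -2) = -2
Beta (Lin): max(-9, -2) = -2
start (Wren): min(2, -2) = -2
At start, Wren picks Beta (lowest: -2).
At Beta, Lin picks e (highest: -2).
At e, Wren picks s (lowest: -2).
Terminal value -2.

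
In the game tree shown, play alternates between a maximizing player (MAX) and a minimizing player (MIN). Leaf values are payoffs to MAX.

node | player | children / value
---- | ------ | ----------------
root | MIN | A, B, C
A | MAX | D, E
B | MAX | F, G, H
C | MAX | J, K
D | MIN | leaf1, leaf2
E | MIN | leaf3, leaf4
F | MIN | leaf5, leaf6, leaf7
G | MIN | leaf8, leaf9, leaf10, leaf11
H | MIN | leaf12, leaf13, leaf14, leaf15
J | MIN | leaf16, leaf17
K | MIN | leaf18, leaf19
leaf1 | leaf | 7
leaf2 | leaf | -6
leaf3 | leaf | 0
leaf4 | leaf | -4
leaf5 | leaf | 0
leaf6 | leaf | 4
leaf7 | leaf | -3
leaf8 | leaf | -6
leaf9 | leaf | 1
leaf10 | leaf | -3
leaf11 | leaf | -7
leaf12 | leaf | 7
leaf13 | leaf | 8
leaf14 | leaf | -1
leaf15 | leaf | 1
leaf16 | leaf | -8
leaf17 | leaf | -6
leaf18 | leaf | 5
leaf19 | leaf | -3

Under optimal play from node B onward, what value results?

-1

F (MIN): min(0, 4, -3) = -3
G (MIN): min(-6, 1, -3, -7) = -7
H (MIN): min(7, 8, -1, 1) = -1
B (MAX): max(-3, -7, -1) = -1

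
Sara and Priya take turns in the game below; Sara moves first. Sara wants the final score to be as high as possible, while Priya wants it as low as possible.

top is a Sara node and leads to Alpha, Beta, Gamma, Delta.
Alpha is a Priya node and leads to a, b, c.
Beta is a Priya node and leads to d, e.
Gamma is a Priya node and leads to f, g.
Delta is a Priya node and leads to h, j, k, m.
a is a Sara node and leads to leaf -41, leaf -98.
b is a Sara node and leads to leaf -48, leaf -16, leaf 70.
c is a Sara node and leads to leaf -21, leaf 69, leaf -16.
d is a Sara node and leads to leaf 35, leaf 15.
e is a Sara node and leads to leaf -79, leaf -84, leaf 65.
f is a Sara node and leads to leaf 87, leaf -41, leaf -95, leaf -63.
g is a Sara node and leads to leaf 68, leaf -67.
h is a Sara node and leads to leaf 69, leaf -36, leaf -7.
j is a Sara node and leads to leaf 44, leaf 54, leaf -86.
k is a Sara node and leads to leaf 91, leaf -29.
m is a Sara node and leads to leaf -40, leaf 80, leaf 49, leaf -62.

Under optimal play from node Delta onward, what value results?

54

h (Sara): max(69, -36, -7) = 69
j (Sara): max(44, 54, -86) = 54
k (Sara): max(91, -29) = 91
m (Sara): max(-40, 80, 49, -62) = 80
Delta (Priya): min(69, 54, 91, 80) = 54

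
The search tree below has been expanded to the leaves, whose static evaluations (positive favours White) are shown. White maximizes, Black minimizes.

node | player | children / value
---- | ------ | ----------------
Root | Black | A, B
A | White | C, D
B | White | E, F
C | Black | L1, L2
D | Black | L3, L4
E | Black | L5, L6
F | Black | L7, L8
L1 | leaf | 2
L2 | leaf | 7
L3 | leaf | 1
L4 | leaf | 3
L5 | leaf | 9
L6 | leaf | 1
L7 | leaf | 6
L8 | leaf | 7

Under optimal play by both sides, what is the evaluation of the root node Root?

C (Black): min(2, 7) = 2
D (Black): min(1, 3) = 1
A (White): max(2, 1) = 2
E (Black): min(9, 1) = 1
F (Black): min(6, 7) = 6
B (White): max(1, 6) = 6
Root (Black): min(2, 6) = 2

2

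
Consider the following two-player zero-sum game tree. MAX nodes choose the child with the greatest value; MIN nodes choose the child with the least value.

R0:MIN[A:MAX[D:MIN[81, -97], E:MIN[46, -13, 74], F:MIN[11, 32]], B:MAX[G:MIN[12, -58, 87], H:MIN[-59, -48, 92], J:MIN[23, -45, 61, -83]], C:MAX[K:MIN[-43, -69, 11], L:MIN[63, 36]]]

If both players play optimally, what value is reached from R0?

-58

D (MIN): min(81, -97) = -97
E (MIN): min(46, -13, 74) = -13
F (MIN): min(11, 32) = 11
A (MAX): max(-97, -13, 11) = 11
G (MIN): min(12, -58, 87) = -58
H (MIN): min(-59, -48, 92) = -59
J (MIN): min(23, -45, 61, -83) = -83
B (MAX): max(-58, -59, -83) = -58
K (MIN): min(-43, -69, 11) = -69
L (MIN): min(63, 36) = 36
C (MAX): max(-69, 36) = 36
R0 (MIN): min(11, -58, 36) = -58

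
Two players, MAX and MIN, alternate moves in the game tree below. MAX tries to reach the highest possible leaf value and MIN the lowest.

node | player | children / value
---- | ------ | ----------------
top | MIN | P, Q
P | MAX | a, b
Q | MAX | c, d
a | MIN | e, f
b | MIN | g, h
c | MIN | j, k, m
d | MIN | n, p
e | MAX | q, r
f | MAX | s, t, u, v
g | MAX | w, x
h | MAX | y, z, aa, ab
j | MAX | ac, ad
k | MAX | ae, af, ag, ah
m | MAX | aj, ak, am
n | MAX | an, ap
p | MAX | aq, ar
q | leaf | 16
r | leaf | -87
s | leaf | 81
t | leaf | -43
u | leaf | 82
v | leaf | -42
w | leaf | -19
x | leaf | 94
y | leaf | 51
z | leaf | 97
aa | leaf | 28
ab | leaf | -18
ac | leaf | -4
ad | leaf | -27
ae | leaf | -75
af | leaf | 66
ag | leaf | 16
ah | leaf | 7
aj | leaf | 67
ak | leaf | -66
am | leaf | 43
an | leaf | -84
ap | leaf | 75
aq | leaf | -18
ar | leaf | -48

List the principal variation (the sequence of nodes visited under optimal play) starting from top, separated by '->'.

top -> Q -> c -> j -> ac

e (MAX): max(16, -87) = 16
f (MAX): max(81, -43, 82, -42) = 82
a (MIN): min(16, 82) = 16
g (MAX): max(-19, 94) = 94
h (MAX): max(51, 97, 28, -18) = 97
b (MIN): min(94, 97) = 94
P (MAX): max(16, 94) = 94
j (MAX): max(-4, -27) = -4
k (MAX): max(-75, 66, 16, 7) = 66
m (MAX): max(67, -66, 43) = 67
c (MIN): min(-4, 66, 67) = -4
n (MAX): max(-84, 75) = 75
p (MAX): max(-18, -48) = -18
d (MIN): min(75, -18) = -18
Q (MAX): max(-4, -18) = -4
top (MIN): min(94, -4) = -4
At top, MIN picks Q (lowest: -4).
At Q, MAX picks c (highest: -4).
At c, MIN picks j (lowest: -4).
At j, MAX picks ac (highest: -4).
Terminal value -4.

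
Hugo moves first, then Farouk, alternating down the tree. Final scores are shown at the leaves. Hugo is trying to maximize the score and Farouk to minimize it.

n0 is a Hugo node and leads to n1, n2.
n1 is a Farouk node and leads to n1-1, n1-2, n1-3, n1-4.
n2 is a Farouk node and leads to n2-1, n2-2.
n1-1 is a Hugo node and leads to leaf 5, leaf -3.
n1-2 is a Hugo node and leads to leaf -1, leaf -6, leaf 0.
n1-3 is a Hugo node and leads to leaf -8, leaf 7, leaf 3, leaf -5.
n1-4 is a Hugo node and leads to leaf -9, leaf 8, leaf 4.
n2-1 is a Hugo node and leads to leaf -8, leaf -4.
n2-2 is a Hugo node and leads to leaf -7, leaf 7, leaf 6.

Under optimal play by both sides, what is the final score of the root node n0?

n1-1 (Hugo): max(5, -3) = 5
n1-2 (Hugo): max(-1, -6, 0) = 0
n1-3 (Hugo): max(-8, 7, 3, -5) = 7
n1-4 (Hugo): max(-9, 8, 4) = 8
n1 (Farouk): min(5, 0, 7, 8) = 0
n2-1 (Hugo): max(-8, -4) = -4
n2-2 (Hugo): max(-7, 7, 6) = 7
n2 (Farouk): min(-4, 7) = -4
n0 (Hugo): max(0, -4) = 0

0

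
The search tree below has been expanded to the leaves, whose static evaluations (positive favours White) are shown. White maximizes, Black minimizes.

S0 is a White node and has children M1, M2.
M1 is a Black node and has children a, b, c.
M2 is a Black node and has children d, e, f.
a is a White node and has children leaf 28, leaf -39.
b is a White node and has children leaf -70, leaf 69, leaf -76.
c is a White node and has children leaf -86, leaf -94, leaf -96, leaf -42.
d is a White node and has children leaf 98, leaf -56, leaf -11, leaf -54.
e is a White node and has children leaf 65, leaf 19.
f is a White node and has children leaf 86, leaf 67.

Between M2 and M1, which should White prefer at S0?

d (White): max(98, -56, -11, -54) = 98
e (White): max(65, 19) = 65
f (White): max(86, 67) = 86
M2 (Black): min(98, 65, 86) = 65
a (White): max(28, -39) = 28
b (White): max(-70, 69, -76) = 69
c (White): max(-86, -94, -96, -42) = -42
M1 (Black): min(28, 69, -42) = -42
White prefers the higher value; M2=65, M1=-42. M2 is better since 65 > -42.

M2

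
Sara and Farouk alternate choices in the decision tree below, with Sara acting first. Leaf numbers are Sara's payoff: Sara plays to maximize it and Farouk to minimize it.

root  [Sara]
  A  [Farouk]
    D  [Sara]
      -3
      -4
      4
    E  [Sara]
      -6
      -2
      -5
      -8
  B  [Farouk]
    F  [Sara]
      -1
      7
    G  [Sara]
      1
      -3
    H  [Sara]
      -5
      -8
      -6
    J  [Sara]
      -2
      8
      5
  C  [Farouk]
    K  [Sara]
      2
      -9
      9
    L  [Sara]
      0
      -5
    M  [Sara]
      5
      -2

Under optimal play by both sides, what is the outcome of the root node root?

D (Sara): max(-3, -4, 4) = 4
E (Sara): max(-6, -2, -5, -8) = -2
A (Farouk): min(4, -2) = -2
F (Sara): max(-1, 7) = 7
G (Sara): max(1, -3) = 1
H (Sara): max(-5, -8, -6) = -5
J (Sara): max(-2, 8, 5) = 8
B (Farouk): min(7, 1, -5, 8) = -5
K (Sara): max(2, -9, 9) = 9
L (Sara): max(0, -5) = 0
M (Sara): max(5, -2) = 5
C (Farouk): min(9, 0, 5) = 0
root (Sara): max(-2, -5, 0) = 0

0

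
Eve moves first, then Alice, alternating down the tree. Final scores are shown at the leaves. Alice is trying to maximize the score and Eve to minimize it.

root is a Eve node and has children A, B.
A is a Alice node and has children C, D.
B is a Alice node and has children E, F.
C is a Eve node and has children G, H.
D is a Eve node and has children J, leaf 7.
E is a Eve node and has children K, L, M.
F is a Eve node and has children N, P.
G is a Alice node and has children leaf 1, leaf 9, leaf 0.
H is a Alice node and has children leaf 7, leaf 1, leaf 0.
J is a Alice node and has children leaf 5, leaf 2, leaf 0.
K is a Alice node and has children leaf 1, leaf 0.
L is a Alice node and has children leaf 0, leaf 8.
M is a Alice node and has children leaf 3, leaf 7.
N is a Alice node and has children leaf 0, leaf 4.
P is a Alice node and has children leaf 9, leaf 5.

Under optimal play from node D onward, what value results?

J (Alice): max(5, 2, 0) = 5
D (Eve): min(5, 7) = 5

5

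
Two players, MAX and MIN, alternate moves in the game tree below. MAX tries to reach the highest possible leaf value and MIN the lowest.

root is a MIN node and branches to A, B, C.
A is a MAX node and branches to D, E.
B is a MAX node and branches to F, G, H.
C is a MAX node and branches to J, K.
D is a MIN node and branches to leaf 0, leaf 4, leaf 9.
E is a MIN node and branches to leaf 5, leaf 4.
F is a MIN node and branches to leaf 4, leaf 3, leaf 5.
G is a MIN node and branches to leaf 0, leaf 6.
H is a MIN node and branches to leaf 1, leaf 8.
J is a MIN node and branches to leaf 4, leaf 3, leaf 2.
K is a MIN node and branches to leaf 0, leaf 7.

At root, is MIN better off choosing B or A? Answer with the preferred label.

B

F (MIN): min(4, 3, 5) = 3
G (MIN): min(0, 6) = 0
H (MIN): min(1, 8) = 1
B (MAX): max(3, 0, 1) = 3
D (MIN): min(0, 4, 9) = 0
E (MIN): min(5, 4) = 4
A (MAX): max(0, 4) = 4
MIN prefers the lower value; B=3, A=4. B is better since 3 < 4.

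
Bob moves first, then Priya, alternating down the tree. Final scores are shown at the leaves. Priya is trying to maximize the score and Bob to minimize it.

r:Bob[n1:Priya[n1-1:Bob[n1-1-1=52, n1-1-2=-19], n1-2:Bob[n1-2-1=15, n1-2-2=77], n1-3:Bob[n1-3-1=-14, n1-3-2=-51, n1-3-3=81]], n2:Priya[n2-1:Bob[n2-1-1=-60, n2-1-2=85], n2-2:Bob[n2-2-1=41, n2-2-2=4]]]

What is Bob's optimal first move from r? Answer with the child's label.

n2

n1-1 (Bob): min(52, -19) = -19
n1-2 (Bob): min(15, 77) = 15
n1-3 (Bob): min(-14, -51, 81) = -51
n1 (Priya): max(-19, 15, -51) = 15
n2-1 (Bob): min(-60, 85) = -60
n2-2 (Bob): min(41, 4) = 4
n2 (Priya): max(-60, 4) = 4
r (Bob): min(15, 4) = 4
Bob at r wants the lowest of {n1=15, n2=4}, so chooses n2.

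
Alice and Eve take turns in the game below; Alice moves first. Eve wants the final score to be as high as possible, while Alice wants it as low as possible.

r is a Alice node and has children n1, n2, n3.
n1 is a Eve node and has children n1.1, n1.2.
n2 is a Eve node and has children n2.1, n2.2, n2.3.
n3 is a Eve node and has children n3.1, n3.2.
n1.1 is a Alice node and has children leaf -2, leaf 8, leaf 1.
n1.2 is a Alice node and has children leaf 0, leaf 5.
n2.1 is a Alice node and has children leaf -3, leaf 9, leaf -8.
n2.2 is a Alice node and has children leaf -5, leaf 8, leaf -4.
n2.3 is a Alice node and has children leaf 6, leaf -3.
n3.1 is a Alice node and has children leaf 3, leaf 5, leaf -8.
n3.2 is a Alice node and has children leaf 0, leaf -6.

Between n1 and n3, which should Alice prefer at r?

n3

n1.1 (Alice): min(-2, 8, 1) = -2
n1.2 (Alice): min(0, 5) = 0
n1 (Eve): max(-2, 0) = 0
n3.1 (Alice): min(3, 5, -8) = -8
n3.2 (Alice): min(0, -6) = -6
n3 (Eve): max(-8, -6) = -6
Alice prefers the lower value; n1=0, n3=-6. n3 is better since -6 < 0.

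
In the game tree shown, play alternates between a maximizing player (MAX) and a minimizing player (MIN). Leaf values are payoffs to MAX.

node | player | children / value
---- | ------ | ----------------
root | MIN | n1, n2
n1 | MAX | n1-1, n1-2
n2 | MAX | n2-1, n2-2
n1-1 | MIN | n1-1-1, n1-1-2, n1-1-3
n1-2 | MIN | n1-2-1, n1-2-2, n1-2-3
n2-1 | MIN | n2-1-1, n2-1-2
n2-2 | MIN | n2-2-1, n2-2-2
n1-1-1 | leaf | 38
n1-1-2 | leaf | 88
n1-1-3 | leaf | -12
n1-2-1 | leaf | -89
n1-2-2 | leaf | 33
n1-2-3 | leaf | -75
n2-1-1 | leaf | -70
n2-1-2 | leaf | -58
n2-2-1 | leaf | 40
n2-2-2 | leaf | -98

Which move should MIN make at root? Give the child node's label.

n1-1 (MIN): min(38, 88, -12) = -12
n1-2 (MIN): min(-89, 33, -75) = -89
n1 (MAX): max(-12, -89) = -12
n2-1 (MIN): min(-70, -58) = -70
n2-2 (MIN): min(40, -98) = -98
n2 (MAX): max(-70, -98) = -70
root (MIN): min(-12, -70) = -70
MIN at root wants the lowest of {n1=-12, n2=-70}, so chooses n2.

n2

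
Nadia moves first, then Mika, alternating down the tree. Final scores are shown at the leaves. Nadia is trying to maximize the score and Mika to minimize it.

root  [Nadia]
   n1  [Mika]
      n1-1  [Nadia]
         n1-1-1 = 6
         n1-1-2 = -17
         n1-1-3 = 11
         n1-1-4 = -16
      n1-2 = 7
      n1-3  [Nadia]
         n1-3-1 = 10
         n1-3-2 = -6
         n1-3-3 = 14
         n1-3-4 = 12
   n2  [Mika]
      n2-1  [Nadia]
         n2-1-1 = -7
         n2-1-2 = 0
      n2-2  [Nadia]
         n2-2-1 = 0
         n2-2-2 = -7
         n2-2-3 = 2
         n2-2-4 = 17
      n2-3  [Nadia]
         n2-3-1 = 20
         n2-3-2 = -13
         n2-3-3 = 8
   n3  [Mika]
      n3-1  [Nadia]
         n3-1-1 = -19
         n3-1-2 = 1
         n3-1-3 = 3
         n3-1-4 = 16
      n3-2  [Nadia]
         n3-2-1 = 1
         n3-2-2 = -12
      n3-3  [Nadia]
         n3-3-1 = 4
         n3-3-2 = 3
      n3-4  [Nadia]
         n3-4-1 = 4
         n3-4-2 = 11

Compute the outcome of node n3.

n3-1 (Nadia): max(-19, 1, 3, 16) = 16
n3-2 (Nadia): max(1, -12) = 1
n3-3 (Nadia): max(4, 3) = 4
n3-4 (Nadia): max(4, 11) = 11
n3 (Mika): min(16, 1, 4, 11) = 1

1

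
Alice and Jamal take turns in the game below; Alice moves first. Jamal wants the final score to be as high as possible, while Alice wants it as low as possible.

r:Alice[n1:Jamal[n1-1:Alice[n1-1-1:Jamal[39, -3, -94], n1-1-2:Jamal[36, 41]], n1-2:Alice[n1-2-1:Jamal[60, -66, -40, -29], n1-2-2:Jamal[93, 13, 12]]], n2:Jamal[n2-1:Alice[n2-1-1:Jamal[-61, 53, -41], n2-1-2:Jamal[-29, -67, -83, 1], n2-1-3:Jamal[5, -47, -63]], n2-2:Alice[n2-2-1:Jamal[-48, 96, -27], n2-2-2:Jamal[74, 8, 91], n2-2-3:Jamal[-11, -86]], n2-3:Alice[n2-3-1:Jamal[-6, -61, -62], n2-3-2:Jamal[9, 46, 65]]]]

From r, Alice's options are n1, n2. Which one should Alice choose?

n1-1-1 (Jamal): max(39, -3, -94) = 39
n1-1-2 (Jamal): max(36, 41) = 41
n1-1 (Alice): min(39, 41) = 39
n1-2-1 (Jamal): max(60, -66, -40, -29) = 60
n1-2-2 (Jamal): max(93, 13, 12) = 93
n1-2 (Alice): min(60, 93) = 60
n1 (Jamal): max(39, 60) = 60
n2-1-1 (Jamal): max(-61, 53, -41) = 53
n2-1-2 (Jamal): max(-29, -67, -83, 1) = 1
n2-1-3 (Jamal): max(5, -47, -63) = 5
n2-1 (Alice): min(53, 1, 5) = 1
n2-2-1 (Jamal): max(-48, 96, -27) = 96
n2-2-2 (Jamal): max(74, 8, 91) = 91
n2-2-3 (Jamal): max(-11, -86) = -11
n2-2 (Alice): min(96, 91, -11) = -11
n2-3-1 (Jamal): max(-6, -61, -62) = -6
n2-3-2 (Jamal): max(9, 46, 65) = 65
n2-3 (Alice): min(-6, 65) = -6
n2 (Jamal): max(1, -11, -6) = 1
r (Alice): min(60, 1) = 1
Alice at r wants the lowest of {n1=60, n2=1}, so chooses n2.

n2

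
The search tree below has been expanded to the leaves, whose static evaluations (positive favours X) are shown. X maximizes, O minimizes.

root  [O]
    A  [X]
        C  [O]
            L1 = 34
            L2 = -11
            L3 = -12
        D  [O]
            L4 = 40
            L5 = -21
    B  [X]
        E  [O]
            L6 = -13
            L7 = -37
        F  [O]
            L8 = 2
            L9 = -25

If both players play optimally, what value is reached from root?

-25

C (O): min(34, -11, -12) = -12
D (O): min(40, -21) = -21
A (X): max(-12, -21) = -12
E (O): min(-13, -37) = -37
F (O): min(2, -25) = -25
B (X): max(-37, -25) = -25
root (O): min(-12, -25) = -25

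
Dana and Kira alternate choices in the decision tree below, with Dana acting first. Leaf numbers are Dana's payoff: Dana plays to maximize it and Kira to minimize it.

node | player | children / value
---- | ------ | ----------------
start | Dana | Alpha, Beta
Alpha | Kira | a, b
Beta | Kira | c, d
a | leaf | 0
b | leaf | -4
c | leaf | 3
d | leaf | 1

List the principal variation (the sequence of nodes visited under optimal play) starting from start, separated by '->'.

start -> Beta -> d

Alpha (Kira): min(0, -4) = -4
Beta (Kira): min(3, 1) = 1
start (Dana): max(-4, 1) = 1
At start, Dana picks Beta (highest: 1).
At Beta, Kira picks d (lowest: 1).
Terminal value 1.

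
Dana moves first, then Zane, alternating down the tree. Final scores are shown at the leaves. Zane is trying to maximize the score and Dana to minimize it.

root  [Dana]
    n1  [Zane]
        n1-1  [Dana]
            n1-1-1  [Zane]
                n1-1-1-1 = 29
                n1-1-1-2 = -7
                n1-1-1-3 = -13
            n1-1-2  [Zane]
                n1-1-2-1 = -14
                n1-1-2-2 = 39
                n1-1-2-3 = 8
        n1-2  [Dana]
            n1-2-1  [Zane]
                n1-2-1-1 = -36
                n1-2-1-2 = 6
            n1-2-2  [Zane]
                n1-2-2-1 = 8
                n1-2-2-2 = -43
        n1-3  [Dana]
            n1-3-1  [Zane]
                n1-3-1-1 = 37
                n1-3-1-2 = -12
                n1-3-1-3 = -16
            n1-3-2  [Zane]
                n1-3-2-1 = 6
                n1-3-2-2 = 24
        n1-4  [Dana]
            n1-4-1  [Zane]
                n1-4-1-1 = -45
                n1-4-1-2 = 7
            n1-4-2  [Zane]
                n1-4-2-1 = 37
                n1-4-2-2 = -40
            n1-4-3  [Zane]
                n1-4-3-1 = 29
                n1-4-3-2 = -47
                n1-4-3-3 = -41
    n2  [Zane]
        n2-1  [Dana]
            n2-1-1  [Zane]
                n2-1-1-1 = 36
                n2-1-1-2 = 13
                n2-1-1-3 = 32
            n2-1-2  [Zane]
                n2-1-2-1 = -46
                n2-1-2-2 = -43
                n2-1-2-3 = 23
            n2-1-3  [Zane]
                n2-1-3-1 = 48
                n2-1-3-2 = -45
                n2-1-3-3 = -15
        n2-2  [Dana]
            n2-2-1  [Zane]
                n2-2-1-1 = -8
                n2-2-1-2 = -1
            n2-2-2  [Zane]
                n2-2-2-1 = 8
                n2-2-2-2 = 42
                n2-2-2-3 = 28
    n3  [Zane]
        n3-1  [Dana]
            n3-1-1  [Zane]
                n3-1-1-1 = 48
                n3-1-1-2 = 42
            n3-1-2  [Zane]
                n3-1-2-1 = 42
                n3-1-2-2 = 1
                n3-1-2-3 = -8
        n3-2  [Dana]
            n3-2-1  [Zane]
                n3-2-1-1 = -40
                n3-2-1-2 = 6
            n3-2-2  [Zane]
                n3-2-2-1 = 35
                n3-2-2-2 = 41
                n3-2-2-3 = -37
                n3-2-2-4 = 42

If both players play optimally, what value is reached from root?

n1-1-1 (Zane): max(29, -7, -13) = 29
n1-1-2 (Zane): max(-14, 39, 8) = 39
n1-1 (Dana): min(29, 39) = 29
n1-2-1 (Zane): max(-36, 6) = 6
n1-2-2 (Zane): max(8, -43) = 8
n1-2 (Dana): min(6, 8) = 6
n1-3-1 (Zane): max(37, -12, -16) = 37
n1-3-2 (Zane): max(6, 24) = 24
n1-3 (Dana): min(37, 24) = 24
n1-4-1 (Zane): max(-45, 7) = 7
n1-4-2 (Zane): max(37, -40) = 37
n1-4-3 (Zane): max(29, -47, -41) = 29
n1-4 (Dana): min(7, 37, 29) = 7
n1 (Zane): max(29, 6, 24, 7) = 29
n2-1-1 (Zane): max(36, 13, 32) = 36
n2-1-2 (Zane): max(-46, -43, 23) = 23
n2-1-3 (Zane): max(48, -45, -15) = 48
n2-1 (Dana): min(36, 23, 48) = 23
n2-2-1 (Zane): max(-8, -1) = -1
n2-2-2 (Zane): max(8, 42, 28) = 42
n2-2 (Dana): min(-1, 42) = -1
n2 (Zane): max(23, -1) = 23
n3-1-1 (Zane): max(48, 42) = 48
n3-1-2 (Zane): max(42, 1, -8) = 42
n3-1 (Dana): min(48, 42) = 42
n3-2-1 (Zane): max(-40, 6) = 6
n3-2-2 (Zane): max(35, 41, -37, 42) = 42
n3-2 (Dana): min(6, 42) = 6
n3 (Zane): max(42, 6) = 42
root (Dana): min(29, 23, 42) = 23

23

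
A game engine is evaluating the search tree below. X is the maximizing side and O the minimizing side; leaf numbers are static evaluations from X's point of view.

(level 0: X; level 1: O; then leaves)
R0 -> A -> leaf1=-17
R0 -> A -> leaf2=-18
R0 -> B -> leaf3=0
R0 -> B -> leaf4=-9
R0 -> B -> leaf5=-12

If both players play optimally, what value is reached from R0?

A (O): min(-17, -18) = -18
B (O): min(0, -9, -12) = -12
R0 (X): max(-18, -12) = -12

-12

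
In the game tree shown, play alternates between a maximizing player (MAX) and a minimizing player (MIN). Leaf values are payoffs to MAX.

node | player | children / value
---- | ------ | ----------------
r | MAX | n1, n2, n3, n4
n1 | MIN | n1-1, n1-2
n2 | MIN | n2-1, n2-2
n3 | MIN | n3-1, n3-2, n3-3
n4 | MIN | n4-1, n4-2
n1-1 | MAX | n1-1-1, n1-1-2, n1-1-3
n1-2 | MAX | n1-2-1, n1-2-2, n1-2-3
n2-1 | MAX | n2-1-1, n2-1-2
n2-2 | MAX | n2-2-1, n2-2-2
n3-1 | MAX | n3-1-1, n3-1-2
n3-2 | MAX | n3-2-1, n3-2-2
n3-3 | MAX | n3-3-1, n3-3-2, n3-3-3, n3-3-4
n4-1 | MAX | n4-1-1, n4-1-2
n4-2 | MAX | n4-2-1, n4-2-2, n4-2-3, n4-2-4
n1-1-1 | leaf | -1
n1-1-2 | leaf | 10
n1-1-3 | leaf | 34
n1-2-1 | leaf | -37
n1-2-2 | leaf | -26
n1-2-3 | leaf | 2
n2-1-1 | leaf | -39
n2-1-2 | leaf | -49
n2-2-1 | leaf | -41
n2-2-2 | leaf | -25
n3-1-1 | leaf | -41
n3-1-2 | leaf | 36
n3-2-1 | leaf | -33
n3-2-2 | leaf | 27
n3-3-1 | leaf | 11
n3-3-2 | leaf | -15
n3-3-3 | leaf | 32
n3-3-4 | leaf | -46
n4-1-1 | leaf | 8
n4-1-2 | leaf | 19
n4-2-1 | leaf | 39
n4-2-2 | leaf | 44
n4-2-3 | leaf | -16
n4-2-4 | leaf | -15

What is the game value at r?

n1-1 (MAX): max(-1, 10, 34) = 34
n1-2 (MAX): max(-37, -26, 2) = 2
n1 (MIN): min(34, 2) = 2
n2-1 (MAX): max(-39, -49) = -39
n2-2 (MAX): max(-41, -25) = -25
n2 (MIN): min(-39, -25) = -39
n3-1 (MAX): max(-41, 36) = 36
n3-2 (MAX): max(-33, 27) = 27
n3-3 (MAX): max(11, -15, 32, -46) = 32
n3 (MIN): min(36, 27, 32) = 27
n4-1 (MAX): max(8, 19) = 19
n4-2 (MAX): max(39, 44, -16, -15) = 44
n4 (MIN): min(19, 44) = 19
r (MAX): max(2, -39, 27, 19) = 27

27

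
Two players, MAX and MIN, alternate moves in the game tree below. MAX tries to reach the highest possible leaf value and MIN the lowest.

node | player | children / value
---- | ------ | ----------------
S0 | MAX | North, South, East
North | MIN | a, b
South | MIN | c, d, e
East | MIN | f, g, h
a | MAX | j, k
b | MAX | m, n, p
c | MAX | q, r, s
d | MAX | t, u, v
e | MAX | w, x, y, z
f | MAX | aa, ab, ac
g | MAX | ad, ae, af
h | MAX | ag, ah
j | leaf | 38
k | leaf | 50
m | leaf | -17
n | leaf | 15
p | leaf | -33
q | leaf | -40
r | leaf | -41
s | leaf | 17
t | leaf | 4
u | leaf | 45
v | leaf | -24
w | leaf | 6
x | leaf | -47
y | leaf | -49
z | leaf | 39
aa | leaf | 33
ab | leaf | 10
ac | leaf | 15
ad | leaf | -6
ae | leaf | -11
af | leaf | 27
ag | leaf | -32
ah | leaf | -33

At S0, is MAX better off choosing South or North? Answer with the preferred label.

c (MAX): max(-40, -41, 17) = 17
d (MAX): max(4, 45, -24) = 45
e (MAX): max(6, -47, -49, 39) = 39
South (MIN): min(17, 45, 39) = 17
a (MAX): max(38, 50) = 50
b (MAX): max(-17, 15, -33) = 15
North (MIN): min(50, 15) = 15
MAX prefers the higher value; South=17, North=15. South is better since 17 > 15.

South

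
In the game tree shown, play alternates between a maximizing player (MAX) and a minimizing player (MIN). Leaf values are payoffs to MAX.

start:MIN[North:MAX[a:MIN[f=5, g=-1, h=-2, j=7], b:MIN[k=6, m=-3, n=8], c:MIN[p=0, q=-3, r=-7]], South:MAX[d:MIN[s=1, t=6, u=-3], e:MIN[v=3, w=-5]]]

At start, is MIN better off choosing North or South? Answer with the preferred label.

a (MIN): min(5, -1, -2, 7) = -2
b (MIN): min(6, -3, 8) = -3
c (MIN): min(0, -3, -7) = -7
North (MAX): max(-2, -3, -7) = -2
d (MIN): min(1, 6, -3) = -3
e (MIN): min(3, -5) = -5
South (MAX): max(-3, -5) = -3
MIN prefers the lower value; North=-2, South=-3. South is better since -3 < -2.

South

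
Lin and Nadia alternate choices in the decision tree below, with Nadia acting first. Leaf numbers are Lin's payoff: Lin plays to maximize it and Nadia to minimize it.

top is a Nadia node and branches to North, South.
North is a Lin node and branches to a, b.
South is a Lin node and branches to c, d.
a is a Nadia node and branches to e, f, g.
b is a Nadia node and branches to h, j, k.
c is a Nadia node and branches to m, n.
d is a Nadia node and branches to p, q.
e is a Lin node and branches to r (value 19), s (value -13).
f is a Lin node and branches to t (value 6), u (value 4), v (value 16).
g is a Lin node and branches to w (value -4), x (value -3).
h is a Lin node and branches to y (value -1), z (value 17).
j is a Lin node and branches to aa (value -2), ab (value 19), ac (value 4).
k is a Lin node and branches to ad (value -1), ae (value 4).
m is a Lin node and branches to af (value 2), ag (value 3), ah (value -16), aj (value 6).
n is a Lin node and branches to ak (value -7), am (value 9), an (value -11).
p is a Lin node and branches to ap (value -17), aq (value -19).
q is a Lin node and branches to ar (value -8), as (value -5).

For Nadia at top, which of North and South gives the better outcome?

North

e (Lin): max(19, -13) = 19
f (Lin): max(6, 4, 16) = 16
g (Lin): max(-4, -3) = -3
a (Nadia): min(19, 16, -3) = -3
h (Lin): max(-1, 17) = 17
j (Lin): max(-2, 19, 4) = 19
k (Lin): max(-1, 4) = 4
b (Nadia): min(17, 19, 4) = 4
North (Lin): max(-3, 4) = 4
m (Lin): max(2, 3, -16, 6) = 6
n (Lin): max(-7, 9, -11) = 9
c (Nadia): min(6, 9) = 6
p (Lin): max(-17, -19) = -17
q (Lin): max(-8, -5) = -5
d (Nadia): min(-17, -5) = -17
South (Lin): max(6, -17) = 6
Nadia prefers the lower value; North=4, South=6. North is better since 4 < 6.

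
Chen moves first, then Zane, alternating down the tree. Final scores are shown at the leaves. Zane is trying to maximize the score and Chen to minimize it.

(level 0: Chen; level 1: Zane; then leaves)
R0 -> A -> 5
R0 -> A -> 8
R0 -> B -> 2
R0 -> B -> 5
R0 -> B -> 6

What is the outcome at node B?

B (Zane): max(2, 5, 6) = 6

6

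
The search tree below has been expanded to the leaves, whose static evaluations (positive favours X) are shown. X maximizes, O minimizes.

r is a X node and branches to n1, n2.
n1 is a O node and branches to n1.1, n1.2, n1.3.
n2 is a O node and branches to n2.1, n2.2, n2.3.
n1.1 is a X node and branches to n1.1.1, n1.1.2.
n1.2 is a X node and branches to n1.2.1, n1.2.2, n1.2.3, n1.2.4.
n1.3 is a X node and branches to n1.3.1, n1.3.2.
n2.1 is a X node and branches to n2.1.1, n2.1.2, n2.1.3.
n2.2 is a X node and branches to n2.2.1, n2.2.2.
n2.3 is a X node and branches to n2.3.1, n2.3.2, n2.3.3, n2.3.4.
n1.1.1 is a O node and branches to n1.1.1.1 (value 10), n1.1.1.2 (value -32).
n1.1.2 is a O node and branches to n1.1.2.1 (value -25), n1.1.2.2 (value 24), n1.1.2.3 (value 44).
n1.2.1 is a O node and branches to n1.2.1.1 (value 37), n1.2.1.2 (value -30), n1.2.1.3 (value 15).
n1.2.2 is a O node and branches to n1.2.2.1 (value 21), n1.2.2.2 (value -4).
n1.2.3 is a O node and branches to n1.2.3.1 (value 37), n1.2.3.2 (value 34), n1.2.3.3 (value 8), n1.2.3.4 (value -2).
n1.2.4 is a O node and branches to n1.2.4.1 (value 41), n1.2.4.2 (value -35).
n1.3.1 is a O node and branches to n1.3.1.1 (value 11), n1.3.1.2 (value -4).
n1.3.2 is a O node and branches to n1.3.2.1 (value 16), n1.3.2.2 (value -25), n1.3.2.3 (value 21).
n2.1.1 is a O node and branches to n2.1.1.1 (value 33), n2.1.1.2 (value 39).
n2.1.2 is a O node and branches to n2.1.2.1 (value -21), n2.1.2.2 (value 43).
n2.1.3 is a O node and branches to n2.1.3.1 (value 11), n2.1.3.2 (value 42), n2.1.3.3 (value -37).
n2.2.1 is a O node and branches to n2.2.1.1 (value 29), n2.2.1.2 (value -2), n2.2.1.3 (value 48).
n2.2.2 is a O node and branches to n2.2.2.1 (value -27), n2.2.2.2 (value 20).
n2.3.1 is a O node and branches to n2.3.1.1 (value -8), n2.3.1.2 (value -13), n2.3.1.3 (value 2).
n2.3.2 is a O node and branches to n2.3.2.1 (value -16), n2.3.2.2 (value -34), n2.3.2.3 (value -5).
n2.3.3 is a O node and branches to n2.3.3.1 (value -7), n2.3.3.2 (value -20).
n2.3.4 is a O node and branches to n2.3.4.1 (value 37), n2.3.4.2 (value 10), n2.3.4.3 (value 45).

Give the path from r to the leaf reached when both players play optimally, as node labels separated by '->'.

r -> n2 -> n2.2 -> n2.2.1 -> n2.2.1.2

n1.1.1 (O): min(10, -32) = -32
n1.1.2 (O): min(-25, 24, 44) = -25
n1.1 (X): max(-32, -25) = -25
n1.2.1 (O): min(37, -30, 15) = -30
n1.2.2 (O): min(21, -4) = -4
n1.2.3 (O): min(37, 34, 8, -2) = -2
n1.2.4 (O): min(41, -35) = -35
n1.2 (X): max(-30, -4, -2, -35) = -2
n1.3.1 (O): min(11, -4) = -4
n1.3.2 (O): min(16, -25, 21) = -25
n1.3 (X): max(-4, -25) = -4
n1 (O): min(-25, -2, -4) = -25
n2.1.1 (O): min(33, 39) = 33
n2.1.2 (O): min(-21, 43) = -21
n2.1.3 (O): min(11, 42, -37) = -37
n2.1 (X): max(33, -21, -37) = 33
n2.2.1 (O): min(29, -2, 48) = -2
n2.2.2 (O): min(-27, 20) = -27
n2.2 (X): max(-2, -27) = -2
n2.3.1 (O): min(-8, -13, 2) = -13
n2.3.2 (O): min(-16, -34, -5) = -34
n2.3.3 (O): min(-7, -20) = -20
n2.3.4 (O): min(37, 10, 45) = 10
n2.3 (X): max(-13, -34, -20, 10) = 10
n2 (O): min(33, -2, 10) = -2
r (X): max(-25, -2) = -2
At r, X picks n2 (highest: -2).
At n2, O picks n2.2 (lowest: -2).
At n2.2, X picks n2.2.1 (highest: -2).
At n2.2.1, O picks n2.2.1.2 (lowest: -2).
Terminal value -2.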